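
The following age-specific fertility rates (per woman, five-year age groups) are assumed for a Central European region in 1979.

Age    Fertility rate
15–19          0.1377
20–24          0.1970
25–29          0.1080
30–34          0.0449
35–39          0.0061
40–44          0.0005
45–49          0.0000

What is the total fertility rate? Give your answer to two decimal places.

2.47

Sum of ASFRs = 0.1377 + 0.1970 + 0.1080 + 0.0449 + 0.0061 + 0.0005 + 0.0000 = 0.4942
TFR = 5 × 0.4942 = 2.471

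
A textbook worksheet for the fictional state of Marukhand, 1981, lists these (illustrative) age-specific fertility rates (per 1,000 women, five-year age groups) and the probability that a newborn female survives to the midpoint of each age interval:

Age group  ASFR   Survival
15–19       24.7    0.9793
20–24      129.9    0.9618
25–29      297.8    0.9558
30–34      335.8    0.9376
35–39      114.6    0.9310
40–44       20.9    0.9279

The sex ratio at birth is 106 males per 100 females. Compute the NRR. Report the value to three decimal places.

2.123

Proportion female at birth = 100 / (100 + 106) = 0.48544.
Each age group contributes 5 × ASFR × survival:
  15–19: 5 × 24.7/1000 × 0.9793 = 0.12094
  20–24: 5 × 129.9/1000 × 0.9618 = 0.62469
  25–29: 5 × 297.8/1000 × 0.9558 = 1.42319
  30–34: 5 × 335.8/1000 × 0.9376 = 1.57423
  35–39: 5 × 114.6/1000 × 0.9310 = 0.53346
  40–44: 5 × 20.9/1000 × 0.9279 = 0.09697
Sum = 4.37348
NRR = 0.48544 × 4.37348 = 2.12306
NRR > 1, so each generation more than replaces itself.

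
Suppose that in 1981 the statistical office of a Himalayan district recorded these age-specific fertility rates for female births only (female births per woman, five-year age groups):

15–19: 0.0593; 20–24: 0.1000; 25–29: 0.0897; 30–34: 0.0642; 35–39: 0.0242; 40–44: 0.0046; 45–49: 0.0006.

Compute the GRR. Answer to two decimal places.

Sum of female ASFRs = 0.0593 + 0.1000 + 0.0897 + 0.0642 + 0.0242 + 0.0046 + 0.0006 = 0.3426
GRR = 5 × 0.3426 = 1.713

1.71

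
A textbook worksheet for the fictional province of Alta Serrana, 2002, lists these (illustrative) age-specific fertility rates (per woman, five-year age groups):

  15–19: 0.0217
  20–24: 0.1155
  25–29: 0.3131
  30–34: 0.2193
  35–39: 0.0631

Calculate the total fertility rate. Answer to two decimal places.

3.66

Sum of ASFRs = 0.0217 + 0.1155 + 0.3131 + 0.2193 + 0.0631 = 0.7327
TFR = 5 × 0.7327 = 3.6635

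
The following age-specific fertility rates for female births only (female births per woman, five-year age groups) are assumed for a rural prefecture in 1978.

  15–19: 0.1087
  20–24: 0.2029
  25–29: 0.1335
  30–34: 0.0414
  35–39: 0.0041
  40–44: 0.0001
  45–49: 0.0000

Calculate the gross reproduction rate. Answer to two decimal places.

Sum of female ASFRs = 0.1087 + 0.2029 + 0.1335 + 0.0414 + 0.0041 + 0.0001 + 0.0000 = 0.4907
GRR = 5 × 0.4907 = 2.4535

2.45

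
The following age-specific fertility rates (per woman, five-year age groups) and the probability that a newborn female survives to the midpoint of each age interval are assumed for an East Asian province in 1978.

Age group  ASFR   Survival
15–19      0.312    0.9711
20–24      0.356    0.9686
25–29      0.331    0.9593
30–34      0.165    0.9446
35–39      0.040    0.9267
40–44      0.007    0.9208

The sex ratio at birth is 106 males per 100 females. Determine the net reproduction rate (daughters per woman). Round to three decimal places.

Proportion female at birth = 100 / (100 + 106) = 0.48544.
Survival-weighted fertility by age (5·fₓ·Sₓ):
  15–19: 5 × 0.312 × 0.9711 = 1.51492
  20–24: 5 × 0.356 × 0.9686 = 1.72411
  25–29: 5 × 0.331 × 0.9593 = 1.58764
  30–34: 5 × 0.165 × 0.9446 = 0.77930
  35–39: 5 × 0.040 × 0.9267 = 0.18534
  40–44: 5 × 0.007 × 0.9208 = 0.03223
Sum = 5.82354
NRR = 0.48544 × 5.82354 = 2.82698
With NRR above 1 the population is above replacement fertility.

2.827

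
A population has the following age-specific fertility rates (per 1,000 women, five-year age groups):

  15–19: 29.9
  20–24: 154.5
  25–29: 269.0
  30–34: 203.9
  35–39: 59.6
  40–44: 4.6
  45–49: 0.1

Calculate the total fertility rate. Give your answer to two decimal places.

3.61

Sum of ASFRs = 29.9 + 154.5 + 269.0 + 203.9 + 59.6 + 4.6 + 0.1 = 721.6
TFR = 5 × 721.6 / 1000 = 3.608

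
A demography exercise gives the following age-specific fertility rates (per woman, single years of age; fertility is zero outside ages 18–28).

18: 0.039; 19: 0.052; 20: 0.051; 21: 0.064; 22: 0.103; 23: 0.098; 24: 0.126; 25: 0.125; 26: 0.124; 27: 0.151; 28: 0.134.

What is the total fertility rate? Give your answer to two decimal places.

Sum of ASFRs = 0.039 + 0.052 + 0.051 + 0.064 + 0.103 + 0.098 + 0.126 + 0.125 + 0.124 + 0.151 + 0.134 = 1.067
TFR = 1.067

1.07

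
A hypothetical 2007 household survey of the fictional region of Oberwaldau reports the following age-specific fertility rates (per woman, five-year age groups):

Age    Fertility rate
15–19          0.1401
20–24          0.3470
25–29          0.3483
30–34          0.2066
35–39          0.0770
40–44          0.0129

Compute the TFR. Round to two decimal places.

Sum of ASFRs = 0.1401 + 0.3470 + 0.3483 + 0.2066 + 0.0770 + 0.0129 = 1.1319
TFR = 5 × 1.1319 = 5.6595

5.66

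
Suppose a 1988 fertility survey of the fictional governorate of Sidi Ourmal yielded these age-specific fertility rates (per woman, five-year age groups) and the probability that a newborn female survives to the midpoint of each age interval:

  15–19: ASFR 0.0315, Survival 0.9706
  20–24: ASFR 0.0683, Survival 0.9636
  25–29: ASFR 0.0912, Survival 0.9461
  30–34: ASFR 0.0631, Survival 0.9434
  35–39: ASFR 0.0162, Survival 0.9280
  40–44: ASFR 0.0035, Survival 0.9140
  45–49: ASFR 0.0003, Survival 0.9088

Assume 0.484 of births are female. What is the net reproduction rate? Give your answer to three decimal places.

Proportion female at birth = 0.484.
Survival-weighted fertility by age (5·fₓ·Sₓ):
  15–19: 5 × 0.0315 × 0.9706 = 0.15287
  20–24: 5 × 0.0683 × 0.9636 = 0.32907
  25–29: 5 × 0.0912 × 0.9461 = 0.43142
  30–34: 5 × 0.0631 × 0.9434 = 0.29764
  35–39: 5 × 0.0162 × 0.9280 = 0.07517
  40–44: 5 × 0.0035 × 0.9140 = 0.01600
  45–49: 5 × 0.0003 × 0.9088 = 0.00136
Sum = 1.30353
NRR = 0.484 × 1.30353 = 0.63091
NRR < 1, so the cohort does not fully replace itself.

0.631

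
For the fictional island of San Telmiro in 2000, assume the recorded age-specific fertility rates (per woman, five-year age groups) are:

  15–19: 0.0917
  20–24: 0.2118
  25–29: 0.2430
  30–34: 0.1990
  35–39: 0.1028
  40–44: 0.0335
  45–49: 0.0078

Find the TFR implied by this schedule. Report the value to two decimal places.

Sum of ASFRs = 0.0917 + 0.2118 + 0.2430 + 0.1990 + 0.1028 + 0.0335 + 0.0078 = 0.8896
TFR = 5 × 0.8896 = 4.448

4.45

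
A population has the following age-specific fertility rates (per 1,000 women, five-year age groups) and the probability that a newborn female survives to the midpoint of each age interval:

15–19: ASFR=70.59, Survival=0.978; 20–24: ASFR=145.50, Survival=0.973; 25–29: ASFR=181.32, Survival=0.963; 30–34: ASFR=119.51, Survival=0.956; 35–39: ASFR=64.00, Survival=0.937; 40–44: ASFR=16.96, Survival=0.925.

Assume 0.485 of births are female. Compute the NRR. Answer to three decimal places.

Proportion female at birth = 0.485.
Each age group contributes 5 × ASFR × survival:
  15–19: 5 × 70.59/1000 × 0.978 = 0.34519
  20–24: 5 × 145.50/1000 × 0.973 = 0.70786
  25–29: 5 × 181.32/1000 × 0.963 = 0.87306
  30–34: 5 × 119.51/1000 × 0.956 = 0.57126
  35–39: 5 × 64.00/1000 × 0.937 = 0.29984
  40–44: 5 × 16.96/1000 × 0.925 = 0.07844
Sum = 2.87565
NRR = 0.485 × 2.87565 = 1.39469

1.395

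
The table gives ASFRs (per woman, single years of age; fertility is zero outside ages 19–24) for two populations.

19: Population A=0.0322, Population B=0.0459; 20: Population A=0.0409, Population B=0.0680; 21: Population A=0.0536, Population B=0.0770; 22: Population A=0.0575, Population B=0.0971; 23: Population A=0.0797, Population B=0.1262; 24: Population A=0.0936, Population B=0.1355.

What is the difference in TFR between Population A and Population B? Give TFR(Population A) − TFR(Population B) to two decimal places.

-0.19

Population A:
  Sum of ASFRs = 0.0322 + 0.0409 + 0.0536 + 0.0575 + 0.0797 + 0.0936 = 0.3575
  TFR = 0.3575
Population B:
  Sum of ASFRs = 0.0459 + 0.0680 + 0.0770 + 0.0971 + 0.1262 + 0.1355 = 0.5497
  TFR = 0.5497
Difference = 0.3575 − 0.5497 = -0.1922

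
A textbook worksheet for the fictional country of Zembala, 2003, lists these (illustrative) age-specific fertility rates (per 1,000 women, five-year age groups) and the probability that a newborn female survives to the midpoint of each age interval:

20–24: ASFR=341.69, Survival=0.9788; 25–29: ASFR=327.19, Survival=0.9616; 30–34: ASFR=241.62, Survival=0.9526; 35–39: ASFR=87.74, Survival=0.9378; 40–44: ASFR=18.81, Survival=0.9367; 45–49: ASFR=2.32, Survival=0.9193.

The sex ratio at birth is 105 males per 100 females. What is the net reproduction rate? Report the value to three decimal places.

2.393

Proportion female at birth = 100 / (100 + 105) = 0.48780.
Weighting each age-specific rate by interval width and survival:
  20–24: 5 × 341.69/1000 × 0.9788 = 1.67223
  25–29: 5 × 327.19/1000 × 0.9616 = 1.57313
  30–34: 5 × 241.62/1000 × 0.9526 = 1.15084
  35–39: 5 × 87.74/1000 × 0.9378 = 0.41141
  40–44: 5 × 18.81/1000 × 0.9367 = 0.08810
  45–49: 5 × 2.32/1000 × 0.9193 = 0.01066
Sum = 4.90637
NRR = 0.48780 × 4.90637 = 2.39333
An NRR exceeding 1 indicates intrinsic growth under these rates.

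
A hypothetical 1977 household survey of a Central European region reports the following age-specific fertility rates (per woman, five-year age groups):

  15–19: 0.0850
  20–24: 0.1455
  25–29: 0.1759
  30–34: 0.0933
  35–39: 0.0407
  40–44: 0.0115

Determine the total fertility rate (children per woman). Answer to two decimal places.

Sum of ASFRs = 0.0850 + 0.1455 + 0.1759 + 0.0933 + 0.0407 + 0.0115 = 0.5519
TFR = 5 × 0.5519 = 2.7595

2.76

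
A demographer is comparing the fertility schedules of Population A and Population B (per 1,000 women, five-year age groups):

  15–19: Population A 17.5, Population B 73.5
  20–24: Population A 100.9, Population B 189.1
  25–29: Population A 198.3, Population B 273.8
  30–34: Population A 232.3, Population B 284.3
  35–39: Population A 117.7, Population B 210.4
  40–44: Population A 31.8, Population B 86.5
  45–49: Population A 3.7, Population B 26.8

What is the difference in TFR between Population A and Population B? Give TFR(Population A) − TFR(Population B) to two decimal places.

-2.21

Population A:
  Sum of ASFRs = 17.5 + 100.9 + 198.3 + 232.3 + 117.7 + 31.8 + 3.7 = 702.2
  TFR = 5 × 702.2 / 1000 = 3.511
Population B:
  Sum of ASFRs = 73.5 + 189.1 + 273.8 + 284.3 + 210.4 + 86.5 + 26.8 = 1144.4
  TFR = 5 × 1144.4 / 1000 = 5.722
Difference = 3.511 − 5.722 = -2.211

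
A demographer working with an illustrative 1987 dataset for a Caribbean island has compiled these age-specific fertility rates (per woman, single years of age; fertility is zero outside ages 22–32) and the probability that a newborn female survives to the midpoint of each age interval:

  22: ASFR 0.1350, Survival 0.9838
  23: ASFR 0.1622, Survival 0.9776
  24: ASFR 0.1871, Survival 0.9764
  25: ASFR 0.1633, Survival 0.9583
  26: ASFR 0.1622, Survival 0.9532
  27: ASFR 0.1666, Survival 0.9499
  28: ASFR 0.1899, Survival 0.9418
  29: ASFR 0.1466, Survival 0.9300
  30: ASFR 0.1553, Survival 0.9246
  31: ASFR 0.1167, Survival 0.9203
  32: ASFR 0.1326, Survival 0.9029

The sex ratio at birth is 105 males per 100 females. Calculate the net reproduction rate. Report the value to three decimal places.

Proportion female at birth = 100 / (100 + 105) = 0.48780.
Per-age-group product (1 × ASFR × survival probability):
  22: 1 × 0.1350 × 0.9838 = 0.13281
  23: 1 × 0.1622 × 0.9776 = 0.15857
  24: 1 × 0.1871 × 0.9764 = 0.18268
  25: 1 × 0.1633 × 0.9583 = 0.15649
  26: 1 × 0.1622 × 0.9532 = 0.15461
  27: 1 × 0.1666 × 0.9499 = 0.15825
  28: 1 × 0.1899 × 0.9418 = 0.17885
  29: 1 × 0.1466 × 0.9300 = 0.13634
  30: 1 × 0.1553 × 0.9246 = 0.14359
  31: 1 × 0.1167 × 0.9203 = 0.10740
  32: 1 × 0.1326 × 0.9029 = 0.11972
Sum = 1.62931
NRR = 0.48780 × 1.62931 = 0.79478

0.795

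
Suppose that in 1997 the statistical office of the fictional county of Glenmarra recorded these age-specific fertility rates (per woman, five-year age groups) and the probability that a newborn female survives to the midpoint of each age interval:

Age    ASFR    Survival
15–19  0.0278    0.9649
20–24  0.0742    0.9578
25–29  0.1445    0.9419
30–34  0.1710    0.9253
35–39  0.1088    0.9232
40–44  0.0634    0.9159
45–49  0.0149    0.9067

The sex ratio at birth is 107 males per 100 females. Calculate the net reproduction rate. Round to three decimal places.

Proportion female at birth = 100 / (100 + 107) = 0.48309.
Each age group contributes 5 × ASFR × survival:
  15–19: 5 × 0.0278 × 0.9649 = 0.13412
  20–24: 5 × 0.0742 × 0.9578 = 0.35534
  25–29: 5 × 0.1445 × 0.9419 = 0.68052
  30–34: 5 × 0.1710 × 0.9253 = 0.79113
  35–39: 5 × 0.1088 × 0.9232 = 0.50222
  40–44: 5 × 0.0634 × 0.9159 = 0.29034
  45–49: 5 × 0.0149 × 0.9067 = 0.06755
Sum = 2.82122
NRR = 0.48309 × 2.82122 = 1.36290

1.363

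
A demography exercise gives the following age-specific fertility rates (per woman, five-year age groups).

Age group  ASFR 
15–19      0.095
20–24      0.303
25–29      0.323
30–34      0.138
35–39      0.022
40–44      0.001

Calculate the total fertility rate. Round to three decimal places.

Sum of ASFRs = 0.095 + 0.303 + 0.323 + 0.138 + 0.022 + 0.001 = 0.882
TFR = 5 × 0.882 = 4.41

4.410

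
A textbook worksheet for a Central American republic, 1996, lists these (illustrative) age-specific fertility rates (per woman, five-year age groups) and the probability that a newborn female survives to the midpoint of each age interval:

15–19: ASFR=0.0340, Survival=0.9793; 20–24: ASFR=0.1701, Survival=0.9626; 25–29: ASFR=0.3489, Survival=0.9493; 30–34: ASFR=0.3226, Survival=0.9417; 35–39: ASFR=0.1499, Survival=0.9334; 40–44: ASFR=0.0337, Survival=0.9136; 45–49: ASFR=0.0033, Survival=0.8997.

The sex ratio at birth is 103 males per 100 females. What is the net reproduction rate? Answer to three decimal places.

Proportion female at birth = 100 / (100 + 103) = 0.49261.
Per-age-group product (5 × ASFR × survival probability):
  15–19: 5 × 0.0340 × 0.9793 = 0.16648
  20–24: 5 × 0.1701 × 0.9626 = 0.81869
  25–29: 5 × 0.3489 × 0.9493 = 1.65605
  30–34: 5 × 0.3226 × 0.9417 = 1.51896
  35–39: 5 × 0.1499 × 0.9334 = 0.69958
  40–44: 5 × 0.0337 × 0.9136 = 0.15394
  45–49: 5 × 0.0033 × 0.8997 = 0.01485
Sum = 5.02855
NRR = 0.49261 × 5.02855 = 2.47711

2.477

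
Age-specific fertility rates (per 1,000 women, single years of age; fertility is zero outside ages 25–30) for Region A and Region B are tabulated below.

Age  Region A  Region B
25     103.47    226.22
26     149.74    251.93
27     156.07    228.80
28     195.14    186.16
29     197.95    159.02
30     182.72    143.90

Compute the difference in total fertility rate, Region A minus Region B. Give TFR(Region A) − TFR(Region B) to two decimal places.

Region A:
  Sum of ASFRs = 103.47 + 149.74 + 156.07 + 195.14 + 197.95 + 182.72 = 985.09
  TFR = 985.09 / 1000 = 0.98509
Region B:
  Sum of ASFRs = 226.22 + 251.93 + 228.80 + 186.16 + 159.02 + 143.90 = 1196.03
  TFR = 1196.03 / 1000 = 1.19603
Difference = 0.98509 − 1.19603 = -0.21094

-0.21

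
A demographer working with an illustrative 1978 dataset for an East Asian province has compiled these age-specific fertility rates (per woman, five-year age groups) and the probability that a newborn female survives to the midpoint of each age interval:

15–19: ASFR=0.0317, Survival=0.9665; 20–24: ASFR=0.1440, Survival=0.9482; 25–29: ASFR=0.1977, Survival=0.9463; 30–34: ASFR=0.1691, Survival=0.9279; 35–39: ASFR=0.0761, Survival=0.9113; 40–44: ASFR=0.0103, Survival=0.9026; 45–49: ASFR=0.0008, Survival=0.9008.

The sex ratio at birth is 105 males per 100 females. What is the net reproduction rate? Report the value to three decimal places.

Proportion female at birth = 100 / (100 + 105) = 0.48780.
Weighting each age-specific rate by interval width and survival:
  15–19: 5 × 0.0317 × 0.9665 = 0.15319
  20–24: 5 × 0.1440 × 0.9482 = 0.68270
  25–29: 5 × 0.1977 × 0.9463 = 0.93542
  30–34: 5 × 0.1691 × 0.9279 = 0.78454
  35–39: 5 × 0.0761 × 0.9113 = 0.34675
  40–44: 5 × 0.0103 × 0.9026 = 0.04648
  45–49: 5 × 0.0008 × 0.9008 = 0.00360
Sum = 2.95268
NRR = 0.48780 × 2.95268 = 1.44032
An NRR exceeding 1 indicates intrinsic growth under these rates.

1.440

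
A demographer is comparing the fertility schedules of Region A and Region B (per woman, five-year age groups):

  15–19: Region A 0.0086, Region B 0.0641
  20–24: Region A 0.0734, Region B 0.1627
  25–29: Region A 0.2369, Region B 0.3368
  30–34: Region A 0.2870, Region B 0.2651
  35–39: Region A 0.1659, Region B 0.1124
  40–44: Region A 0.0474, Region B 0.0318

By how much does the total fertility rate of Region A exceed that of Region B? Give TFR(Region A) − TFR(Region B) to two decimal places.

Region A:
  Sum of ASFRs = 0.0086 + 0.0734 + 0.2369 + 0.2870 + 0.1659 + 0.0474 = 0.8192
  TFR = 5 × 0.8192 = 4.096
Region B:
  Sum of ASFRs = 0.0641 + 0.1627 + 0.3368 + 0.2651 + 0.1124 + 0.0318 = 0.9729
  TFR = 5 × 0.9729 = 4.8645
Difference = 4.096 − 4.8645 = -0.7685

-0.77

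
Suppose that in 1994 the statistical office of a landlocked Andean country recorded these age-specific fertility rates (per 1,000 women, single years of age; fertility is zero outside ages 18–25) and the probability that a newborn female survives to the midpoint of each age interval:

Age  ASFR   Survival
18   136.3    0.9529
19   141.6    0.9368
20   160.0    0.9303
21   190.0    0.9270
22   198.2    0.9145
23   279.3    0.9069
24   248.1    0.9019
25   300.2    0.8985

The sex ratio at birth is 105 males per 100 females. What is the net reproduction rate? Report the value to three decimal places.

0.739

Proportion female at birth = 100 / (100 + 105) = 0.48780.
Survival-weighted fertility by age (1·fₓ·Sₓ):
  18: 1 × 136.3/1000 × 0.9529 = 0.12988
  19: 1 × 141.6/1000 × 0.9368 = 0.13265
  20: 1 × 160.0/1000 × 0.9303 = 0.14885
  21: 1 × 190.0/1000 × 0.9270 = 0.17613
  22: 1 × 198.2/1000 × 0.9145 = 0.18125
  23: 1 × 279.3/1000 × 0.9069 = 0.25330
  24: 1 × 248.1/1000 × 0.9019 = 0.22376
  25: 1 × 300.2/1000 × 0.8985 = 0.26973
Sum = 1.51555
NRR = 0.48780 × 1.51555 = 0.73929
With NRR below 1 the population is below replacement fertility.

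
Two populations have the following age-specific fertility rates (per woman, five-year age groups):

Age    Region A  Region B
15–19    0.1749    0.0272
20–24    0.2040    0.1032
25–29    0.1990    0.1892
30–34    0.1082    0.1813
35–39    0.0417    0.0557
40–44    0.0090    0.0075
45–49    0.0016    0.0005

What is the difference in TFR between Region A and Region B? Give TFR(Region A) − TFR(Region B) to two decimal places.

Region A:
  Sum of ASFRs = 0.1749 + 0.2040 + 0.1990 + 0.1082 + 0.0417 + 0.0090 + 0.0016 = 0.7384
  TFR = 5 × 0.7384 = 3.692
Region B:
  Sum of ASFRs = 0.0272 + 0.1032 + 0.1892 + 0.1813 + 0.0557 + 0.0075 + 0.0005 = 0.5646
  TFR = 5 × 0.5646 = 2.823
Difference = 3.692 − 2.823 = 0.869

0.87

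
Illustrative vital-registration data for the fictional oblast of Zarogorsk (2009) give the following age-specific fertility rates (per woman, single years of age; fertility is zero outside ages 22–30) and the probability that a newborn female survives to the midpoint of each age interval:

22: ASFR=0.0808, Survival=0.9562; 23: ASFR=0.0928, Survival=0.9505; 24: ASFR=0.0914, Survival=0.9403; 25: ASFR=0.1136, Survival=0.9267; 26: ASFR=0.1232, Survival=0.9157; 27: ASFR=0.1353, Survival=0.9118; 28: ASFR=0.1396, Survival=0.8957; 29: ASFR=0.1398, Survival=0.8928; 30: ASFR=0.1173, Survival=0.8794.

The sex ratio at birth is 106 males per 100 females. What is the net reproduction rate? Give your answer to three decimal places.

0.459

Proportion female at birth = 100 / (100 + 106) = 0.48544.
Weighting each age-specific rate by interval width and survival:
  22: 1 × 0.0808 × 0.9562 = 0.07726
  23: 1 × 0.0928 × 0.9505 = 0.08821
  24: 1 × 0.0914 × 0.9403 = 0.08594
  25: 1 × 0.1136 × 0.9267 = 0.10527
  26: 1 × 0.1232 × 0.9157 = 0.11281
  27: 1 × 0.1353 × 0.9118 = 0.12337
  28: 1 × 0.1396 × 0.8957 = 0.12504
  29: 1 × 0.1398 × 0.8928 = 0.12481
  30: 1 × 0.1173 × 0.8794 = 0.10315
Sum = 0.94586
NRR = 0.48544 × 0.94586 = 0.45916
With NRR below 1 the population is below replacement fertility.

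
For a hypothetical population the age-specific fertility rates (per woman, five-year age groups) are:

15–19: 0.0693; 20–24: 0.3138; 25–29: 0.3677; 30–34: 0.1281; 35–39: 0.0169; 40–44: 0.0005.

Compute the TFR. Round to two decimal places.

Sum of ASFRs = 0.0693 + 0.3138 + 0.3677 + 0.1281 + 0.0169 + 0.0005 = 0.8963
TFR = 5 × 0.8963 = 4.4815

4.48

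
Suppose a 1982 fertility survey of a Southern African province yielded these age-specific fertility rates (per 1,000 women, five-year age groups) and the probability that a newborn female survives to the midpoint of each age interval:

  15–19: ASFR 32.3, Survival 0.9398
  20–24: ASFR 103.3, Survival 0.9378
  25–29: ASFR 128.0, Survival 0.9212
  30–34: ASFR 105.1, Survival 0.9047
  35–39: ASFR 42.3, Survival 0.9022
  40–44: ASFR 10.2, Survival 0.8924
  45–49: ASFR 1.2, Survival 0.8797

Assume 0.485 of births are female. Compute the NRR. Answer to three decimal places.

Proportion female at birth = 0.485.
Weighting each age-specific rate by interval width and survival:
  15–19: 5 × 32.3/1000 × 0.9398 = 0.15178
  20–24: 5 × 103.3/1000 × 0.9378 = 0.48437
  25–29: 5 × 128.0/1000 × 0.9212 = 0.58957
  30–34: 5 × 105.1/1000 × 0.9047 = 0.47542
  35–39: 5 × 42.3/1000 × 0.9022 = 0.19082
  40–44: 5 × 10.2/1000 × 0.8924 = 0.04551
  45–49: 5 × 1.2/1000 × 0.8797 = 0.00528
Sum = 1.94275
NRR = 0.485 × 1.94275 = 0.94223
An NRR under 1 implies long-run decline under these rates.

0.942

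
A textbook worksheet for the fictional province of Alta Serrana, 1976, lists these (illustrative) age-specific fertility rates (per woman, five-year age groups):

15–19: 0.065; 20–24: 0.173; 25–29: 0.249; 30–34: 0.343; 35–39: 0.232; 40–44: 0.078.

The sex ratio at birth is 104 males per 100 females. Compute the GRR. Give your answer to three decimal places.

2.794

Proportion female at birth = 100 / (100 + 104) = 0.49020.
Sum of ASFRs = 0.065 + 0.173 + 0.249 + 0.343 + 0.232 + 0.078 = 1.140
TFR = 5 × 1.140 = 5.7
GRR = 0.49020 × 5.7 = 2.79414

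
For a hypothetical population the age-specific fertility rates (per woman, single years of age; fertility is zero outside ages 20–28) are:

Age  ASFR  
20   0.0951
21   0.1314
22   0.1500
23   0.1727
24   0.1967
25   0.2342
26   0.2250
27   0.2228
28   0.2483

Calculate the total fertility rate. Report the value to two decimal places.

Sum of ASFRs = 0.0951 + 0.1314 + 0.1500 + 0.1727 + 0.1967 + 0.2342 + 0.2250 + 0.2228 + 0.2483 = 1.6762
TFR = 1.6762

1.68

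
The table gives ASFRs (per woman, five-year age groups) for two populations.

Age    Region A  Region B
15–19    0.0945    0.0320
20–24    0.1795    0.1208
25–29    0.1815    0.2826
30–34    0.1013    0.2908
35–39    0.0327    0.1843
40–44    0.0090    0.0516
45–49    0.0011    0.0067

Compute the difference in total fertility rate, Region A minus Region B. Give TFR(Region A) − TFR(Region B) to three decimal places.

-1.846

Region A:
  Sum of ASFRs = 0.0945 + 0.1795 + 0.1815 + 0.1013 + 0.0327 + 0.0090 + 0.0011 = 0.5996
  TFR = 5 × 0.5996 = 2.998
Region B:
  Sum of ASFRs = 0.0320 + 0.1208 + 0.2826 + 0.2908 + 0.1843 + 0.0516 + 0.0067 = 0.9688
  TFR = 5 × 0.9688 = 4.844
Difference = 2.998 − 4.844 = -1.846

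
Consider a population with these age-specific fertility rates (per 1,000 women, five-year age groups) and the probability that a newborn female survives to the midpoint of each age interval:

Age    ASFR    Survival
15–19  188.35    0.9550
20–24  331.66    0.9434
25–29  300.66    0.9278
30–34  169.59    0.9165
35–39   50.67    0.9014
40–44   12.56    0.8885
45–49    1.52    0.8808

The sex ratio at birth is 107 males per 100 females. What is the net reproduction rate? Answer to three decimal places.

2.380

Proportion female at birth = 100 / (100 + 107) = 0.48309.
Survival-weighted fertility by age (5·fₓ·Sₓ):
  15–19: 5 × 188.35/1000 × 0.9550 = 0.89937
  20–24: 5 × 331.66/1000 × 0.9434 = 1.56444
  25–29: 5 × 300.66/1000 × 0.9278 = 1.39476
  30–34: 5 × 169.59/1000 × 0.9165 = 0.77715
  35–39: 5 × 50.67/1000 × 0.9014 = 0.22837
  40–44: 5 × 12.56/1000 × 0.8885 = 0.05580
  45–49: 5 × 1.52/1000 × 0.8808 = 0.00669
Sum = 4.92658
NRR = 0.48309 × 4.92658 = 2.37998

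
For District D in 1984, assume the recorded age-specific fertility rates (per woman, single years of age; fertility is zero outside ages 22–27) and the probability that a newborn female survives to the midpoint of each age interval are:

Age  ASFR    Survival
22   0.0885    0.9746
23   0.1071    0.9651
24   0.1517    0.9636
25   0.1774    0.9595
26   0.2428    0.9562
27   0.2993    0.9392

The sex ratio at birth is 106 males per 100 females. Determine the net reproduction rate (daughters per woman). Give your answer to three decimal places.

Proportion female at birth = 100 / (100 + 106) = 0.48544.
Each age group contributes 1 × ASFR × survival:
  22: 1 × 0.0885 × 0.9746 = 0.08625
  23: 1 × 0.1071 × 0.9651 = 0.10336
  24: 1 × 0.1517 × 0.9636 = 0.14618
  25: 1 × 0.1774 × 0.9595 = 0.17022
  26: 1 × 0.2428 × 0.9562 = 0.23217
  27: 1 × 0.2993 × 0.9392 = 0.28110
Sum = 1.01928
NRR = 0.48544 × 1.01928 = 0.49480

0.495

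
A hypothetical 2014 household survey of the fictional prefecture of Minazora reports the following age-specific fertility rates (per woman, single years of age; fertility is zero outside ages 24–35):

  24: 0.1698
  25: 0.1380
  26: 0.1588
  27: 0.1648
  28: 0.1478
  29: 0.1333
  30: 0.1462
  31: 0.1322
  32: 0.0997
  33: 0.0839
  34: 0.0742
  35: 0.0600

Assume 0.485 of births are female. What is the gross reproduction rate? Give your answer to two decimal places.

0.73

Proportion female at birth = 0.485.
Sum of ASFRs = 0.1698 + 0.1380 + 0.1588 + 0.1648 + 0.1478 + 0.1333 + 0.1462 + 0.1322 + 0.0997 + 0.0839 + 0.0742 + 0.0600 = 1.5087
TFR = 1.5087
GRR = 0.485 × 1.5087 = 0.73172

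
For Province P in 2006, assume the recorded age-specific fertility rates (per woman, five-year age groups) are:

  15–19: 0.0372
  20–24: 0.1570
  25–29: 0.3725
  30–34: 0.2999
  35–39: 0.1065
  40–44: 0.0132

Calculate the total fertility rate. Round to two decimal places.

4.93

Sum of ASFRs = 0.0372 + 0.1570 + 0.3725 + 0.2999 + 0.1065 + 0.0132 = 0.9863
TFR = 5 × 0.9863 = 4.9315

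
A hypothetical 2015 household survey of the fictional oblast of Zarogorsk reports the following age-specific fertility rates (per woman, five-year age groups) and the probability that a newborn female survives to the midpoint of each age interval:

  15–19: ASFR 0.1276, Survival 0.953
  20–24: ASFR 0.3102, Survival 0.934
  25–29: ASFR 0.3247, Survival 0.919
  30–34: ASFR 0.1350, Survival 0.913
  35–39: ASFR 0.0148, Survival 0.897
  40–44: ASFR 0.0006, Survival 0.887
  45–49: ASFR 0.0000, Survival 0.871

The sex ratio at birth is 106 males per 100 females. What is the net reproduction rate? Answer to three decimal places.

Proportion female at birth = 100 / (100 + 106) = 0.48544.
Weighting each age-specific rate by interval width and survival:
  15–19: 5 × 0.1276 × 0.953 = 0.60801
  20–24: 5 × 0.3102 × 0.934 = 1.44863
  25–29: 5 × 0.3247 × 0.919 = 1.49200
  30–34: 5 × 0.1350 × 0.913 = 0.61628
  35–39: 5 × 0.0148 × 0.897 = 0.06638
  40–44: 5 × 0.0006 × 0.887 = 0.00266
  45–49: 5 × 0.0000 × 0.871 = 0.00000
Sum = 4.23396
NRR = 0.48544 × 4.23396 = 2.05533

2.055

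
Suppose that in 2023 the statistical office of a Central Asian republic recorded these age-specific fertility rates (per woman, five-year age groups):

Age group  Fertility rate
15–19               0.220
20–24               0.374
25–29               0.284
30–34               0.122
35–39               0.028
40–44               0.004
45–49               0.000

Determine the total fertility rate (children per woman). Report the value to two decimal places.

Sum of ASFRs = 0.220 + 0.374 + 0.284 + 0.122 + 0.028 + 0.004 + 0.000 = 1.032
TFR = 5 × 1.032 = 5.16

5.16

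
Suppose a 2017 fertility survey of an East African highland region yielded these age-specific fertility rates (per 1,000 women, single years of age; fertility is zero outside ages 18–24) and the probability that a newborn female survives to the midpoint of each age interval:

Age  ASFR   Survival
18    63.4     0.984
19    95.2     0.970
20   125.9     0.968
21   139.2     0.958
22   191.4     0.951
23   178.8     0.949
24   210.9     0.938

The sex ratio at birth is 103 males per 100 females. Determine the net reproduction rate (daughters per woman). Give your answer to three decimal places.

Proportion female at birth = 100 / (100 + 103) = 0.49261.
Per-age-group product (1 × ASFR × survival probability):
  18: 1 × 63.4/1000 × 0.984 = 0.06239
  19: 1 × 95.2/1000 × 0.970 = 0.09234
  20: 1 × 125.9/1000 × 0.968 = 0.12187
  21: 1 × 139.2/1000 × 0.958 = 0.13335
  22: 1 × 191.4/1000 × 0.951 = 0.18202
  23: 1 × 178.8/1000 × 0.949 = 0.16968
  24: 1 × 210.9/1000 × 0.938 = 0.19782
Sum = 0.95947
NRR = 0.49261 × 0.95947 = 0.47264
With NRR below 1 the population is below replacement fertility.

0.473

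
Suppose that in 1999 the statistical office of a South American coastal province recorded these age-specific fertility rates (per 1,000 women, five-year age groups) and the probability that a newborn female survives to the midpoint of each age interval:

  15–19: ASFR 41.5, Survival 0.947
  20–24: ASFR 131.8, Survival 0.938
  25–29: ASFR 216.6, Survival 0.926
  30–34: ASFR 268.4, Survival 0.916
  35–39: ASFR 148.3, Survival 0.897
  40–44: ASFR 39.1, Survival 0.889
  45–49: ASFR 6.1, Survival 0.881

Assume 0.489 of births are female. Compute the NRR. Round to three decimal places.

Proportion female at birth = 0.489.
Each age group contributes 5 × ASFR × survival:
  15–19: 5 × 41.5/1000 × 0.947 = 0.19650
  20–24: 5 × 131.8/1000 × 0.938 = 0.61814
  25–29: 5 × 216.6/1000 × 0.926 = 1.00286
  30–34: 5 × 268.4/1000 × 0.916 = 1.22927
  35–39: 5 × 148.3/1000 × 0.897 = 0.66513
  40–44: 5 × 39.1/1000 × 0.889 = 0.17380
  45–49: 5 × 6.1/1000 × 0.881 = 0.02687
Sum = 3.91257
NRR = 0.489 × 3.91257 = 1.91325

1.913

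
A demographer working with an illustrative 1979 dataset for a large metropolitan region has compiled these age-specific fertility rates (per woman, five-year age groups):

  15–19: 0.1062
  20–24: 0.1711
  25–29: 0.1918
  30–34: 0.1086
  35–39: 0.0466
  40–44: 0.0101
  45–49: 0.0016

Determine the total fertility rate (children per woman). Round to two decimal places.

Sum of ASFRs = 0.1062 + 0.1711 + 0.1918 + 0.1086 + 0.0466 + 0.0101 + 0.0016 = 0.6360
TFR = 5 × 0.6360 = 3.18

3.18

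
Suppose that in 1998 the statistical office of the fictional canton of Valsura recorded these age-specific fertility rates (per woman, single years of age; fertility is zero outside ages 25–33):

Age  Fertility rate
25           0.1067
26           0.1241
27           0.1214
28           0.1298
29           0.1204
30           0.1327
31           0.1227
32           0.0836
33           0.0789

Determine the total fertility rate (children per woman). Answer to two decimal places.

1.02

Sum of ASFRs = 0.1067 + 0.1241 + 0.1214 + 0.1298 + 0.1204 + 0.1327 + 0.1227 + 0.0836 + 0.0789 = 1.0203
TFR = 1.0203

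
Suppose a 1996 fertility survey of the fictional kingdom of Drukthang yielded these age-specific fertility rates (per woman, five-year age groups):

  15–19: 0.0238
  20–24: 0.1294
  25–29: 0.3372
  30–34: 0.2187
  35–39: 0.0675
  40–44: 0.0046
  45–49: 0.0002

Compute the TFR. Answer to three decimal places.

Sum of ASFRs = 0.0238 + 0.1294 + 0.3372 + 0.2187 + 0.0675 + 0.0046 + 0.0002 = 0.7814
TFR = 5 × 0.7814 = 3.907

3.907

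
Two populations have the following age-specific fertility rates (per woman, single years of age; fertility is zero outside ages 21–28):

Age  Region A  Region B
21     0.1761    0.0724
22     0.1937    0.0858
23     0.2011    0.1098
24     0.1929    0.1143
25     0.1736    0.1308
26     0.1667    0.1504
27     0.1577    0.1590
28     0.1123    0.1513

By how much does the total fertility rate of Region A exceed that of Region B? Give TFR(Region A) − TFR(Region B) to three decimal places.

Region A:
  Sum of ASFRs = 0.1761 + 0.1937 + 0.2011 + 0.1929 + 0.1736 + 0.1667 + 0.1577 + 0.1123 = 1.3741
  TFR = 1.3741
Region B:
  Sum of ASFRs = 0.0724 + 0.0858 + 0.1098 + 0.1143 + 0.1308 + 0.1504 + 0.1590 + 0.1513 = 0.9738
  TFR = 0.9738
Difference = 1.3741 − 0.9738 = 0.4003

0.400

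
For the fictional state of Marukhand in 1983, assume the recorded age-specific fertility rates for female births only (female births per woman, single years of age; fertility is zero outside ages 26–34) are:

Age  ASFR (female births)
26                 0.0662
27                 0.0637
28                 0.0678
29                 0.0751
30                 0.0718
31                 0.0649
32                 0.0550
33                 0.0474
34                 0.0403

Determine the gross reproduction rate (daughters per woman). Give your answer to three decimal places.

0.552

Sum of female ASFRs = 0.0662 + 0.0637 + 0.0678 + 0.0751 + 0.0718 + 0.0649 + 0.0550 + 0.0474 + 0.0403 = 0.5522
GRR = 0.5522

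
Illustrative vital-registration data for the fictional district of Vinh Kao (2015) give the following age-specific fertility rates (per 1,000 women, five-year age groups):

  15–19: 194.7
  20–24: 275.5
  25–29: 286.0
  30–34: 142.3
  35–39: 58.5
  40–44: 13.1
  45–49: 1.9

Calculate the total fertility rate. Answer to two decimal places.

4.86

Sum of ASFRs = 194.7 + 275.5 + 286.0 + 142.3 + 58.5 + 13.1 + 1.9 = 972.0
TFR = 5 × 972.0 / 1000 = 4.86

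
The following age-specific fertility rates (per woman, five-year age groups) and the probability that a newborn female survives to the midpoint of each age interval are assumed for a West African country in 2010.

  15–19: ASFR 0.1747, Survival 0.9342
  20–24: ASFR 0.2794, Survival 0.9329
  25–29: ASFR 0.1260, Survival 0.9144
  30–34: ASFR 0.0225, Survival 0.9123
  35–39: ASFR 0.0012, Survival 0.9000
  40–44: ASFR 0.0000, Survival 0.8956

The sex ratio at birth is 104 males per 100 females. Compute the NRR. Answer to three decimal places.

1.374

Proportion female at birth = 100 / (100 + 104) = 0.49020.
Survival-weighted fertility by age (5·fₓ·Sₓ):
  15–19: 5 × 0.1747 × 0.9342 = 0.81602
  20–24: 5 × 0.2794 × 0.9329 = 1.30326
  25–29: 5 × 0.1260 × 0.9144 = 0.57607
  30–34: 5 × 0.0225 × 0.9123 = 0.10263
  35–39: 5 × 0.0012 × 0.9000 = 0.00540
  40–44: 5 × 0.0000 × 0.8956 = 0.00000
Sum = 2.80338
NRR = 0.49020 × 2.80338 = 1.37422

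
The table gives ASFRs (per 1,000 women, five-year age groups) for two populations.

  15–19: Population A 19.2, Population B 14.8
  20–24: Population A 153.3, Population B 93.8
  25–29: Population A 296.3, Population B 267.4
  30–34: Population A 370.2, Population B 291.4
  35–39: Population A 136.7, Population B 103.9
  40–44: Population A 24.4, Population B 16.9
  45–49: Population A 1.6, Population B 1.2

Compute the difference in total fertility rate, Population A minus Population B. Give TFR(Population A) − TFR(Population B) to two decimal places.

1.06

Population A:
  Sum of ASFRs = 19.2 + 153.3 + 296.3 + 370.2 + 136.7 + 24.4 + 1.6 = 1001.7
  TFR = 5 × 1001.7 / 1000 = 5.0085
Population B:
  Sum of ASFRs = 14.8 + 93.8 + 267.4 + 291.4 + 103.9 + 16.9 + 1.2 = 789.4
  TFR = 5 × 789.4 / 1000 = 3.947
Difference = 5.0085 − 3.947 = 1.0615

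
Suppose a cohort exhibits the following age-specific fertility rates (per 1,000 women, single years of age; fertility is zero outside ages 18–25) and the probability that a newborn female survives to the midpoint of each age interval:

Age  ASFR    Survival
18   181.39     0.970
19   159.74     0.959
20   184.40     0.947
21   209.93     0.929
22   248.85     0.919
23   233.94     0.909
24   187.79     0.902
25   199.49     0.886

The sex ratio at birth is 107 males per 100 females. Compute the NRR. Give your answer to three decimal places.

Proportion female at birth = 100 / (100 + 107) = 0.48309.
Each age group contributes 1 × ASFR × survival:
  18: 1 × 181.39/1000 × 0.970 = 0.17595
  19: 1 × 159.74/1000 × 0.959 = 0.15319
  20: 1 × 184.40/1000 × 0.947 = 0.17463
  21: 1 × 209.93/1000 × 0.929 = 0.19502
  22: 1 × 248.85/1000 × 0.919 = 0.22869
  23: 1 × 233.94/1000 × 0.909 = 0.21265
  24: 1 × 187.79/1000 × 0.902 = 0.16939
  25: 1 × 199.49/1000 × 0.886 = 0.17675
Sum = 1.48627
NRR = 0.48309 × 1.48627 = 0.71800

0.718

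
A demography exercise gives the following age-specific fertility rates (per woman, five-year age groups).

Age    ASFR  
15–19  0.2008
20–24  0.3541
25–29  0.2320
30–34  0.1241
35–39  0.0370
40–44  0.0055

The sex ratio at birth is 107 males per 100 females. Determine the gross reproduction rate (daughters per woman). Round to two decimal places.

Proportion female at birth = 100 / (100 + 107) = 0.48309.
Sum of ASFRs = 0.2008 + 0.3541 + 0.2320 + 0.1241 + 0.0370 + 0.0055 = 0.9535
TFR = 5 × 0.9535 = 4.7675
GRR = 0.48309 × 4.7675 = 2.30313

2.30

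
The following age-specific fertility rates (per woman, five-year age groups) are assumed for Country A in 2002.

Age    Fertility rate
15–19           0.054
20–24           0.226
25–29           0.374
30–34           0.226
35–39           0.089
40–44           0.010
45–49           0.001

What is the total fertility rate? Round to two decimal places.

4.90

Sum of ASFRs = 0.054 + 0.226 + 0.374 + 0.226 + 0.089 + 0.010 + 0.001 = 0.980
TFR = 5 × 0.980 = 4.9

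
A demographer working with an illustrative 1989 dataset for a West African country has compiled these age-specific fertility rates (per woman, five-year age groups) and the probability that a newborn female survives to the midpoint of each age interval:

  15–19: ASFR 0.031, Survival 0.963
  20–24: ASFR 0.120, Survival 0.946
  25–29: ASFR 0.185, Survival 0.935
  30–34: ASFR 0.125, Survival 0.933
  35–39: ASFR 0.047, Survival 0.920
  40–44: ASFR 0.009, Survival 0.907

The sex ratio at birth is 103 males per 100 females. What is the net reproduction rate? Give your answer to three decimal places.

Proportion female at birth = 100 / (100 + 103) = 0.49261.
Each age group contributes 5 × ASFR × survival:
  15–19: 5 × 0.031 × 0.963 = 0.14927
  20–24: 5 × 0.120 × 0.946 = 0.56760
  25–29: 5 × 0.185 × 0.935 = 0.86488
  30–34: 5 × 0.125 × 0.933 = 0.58313
  35–39: 5 × 0.047 × 0.920 = 0.21620
  40–44: 5 × 0.009 × 0.907 = 0.04082
Sum = 2.42190
NRR = 0.49261 × 2.42190 = 1.19305

1.193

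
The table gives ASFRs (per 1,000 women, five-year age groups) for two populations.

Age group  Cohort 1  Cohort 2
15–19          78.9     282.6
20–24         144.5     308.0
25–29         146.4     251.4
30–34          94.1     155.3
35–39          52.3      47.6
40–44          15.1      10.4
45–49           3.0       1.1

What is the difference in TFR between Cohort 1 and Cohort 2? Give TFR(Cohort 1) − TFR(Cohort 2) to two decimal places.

Cohort 1:
  Sum of ASFRs = 78.9 + 144.5 + 146.4 + 94.1 + 52.3 + 15.1 + 3.0 = 534.3
  TFR = 5 × 534.3 / 1000 = 2.6715
Cohort 2:
  Sum of ASFRs = 282.6 + 308.0 + 251.4 + 155.3 + 47.6 + 10.4 + 1.1 = 1056.4
  TFR = 5 × 1056.4 / 1000 = 5.282
Difference = 2.6715 − 5.282 = -2.6105

-2.61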